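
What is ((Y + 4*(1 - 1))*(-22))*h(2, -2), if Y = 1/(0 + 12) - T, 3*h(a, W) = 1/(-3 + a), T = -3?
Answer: 407/18 ≈ 22.611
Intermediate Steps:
h(a, W) = 1/(3*(-3 + a))
Y = 37/12 (Y = 1/(0 + 12) - 1*(-3) = 1/12 + 3 = 37/12 ≈ 3.0833)
((Y + 4*(1 - 1))*(-22))*h(2, -2) = ((37/12 + 4*(1 - 1))*(-22))*(1/(3*(-3 + 2))) = ((37/12 + 4*0)*(-22))*((1/3)/(-1)) = ((37/12 + 0)*(-22))*((1/3)*(-1)) = ((37/12)*(-22))*(-1/3) = -407/6*(-1/3) = 407/18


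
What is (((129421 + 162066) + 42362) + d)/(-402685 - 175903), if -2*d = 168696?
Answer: -249501/578588 ≈ -0.43122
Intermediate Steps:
d = -84348 (d = -½*168696 = -84348)
(((129421 + 162066) + 42362) + d)/(-402685 - 175903) = (((129421 + 162066) + 42362) - 84348)/(-402685 - 175903) = ((291487 + 42362) - 84348)/(-578588) = (333849 - 84348)*(-1/578588) = 249501*(-1/578588) = -249501/578588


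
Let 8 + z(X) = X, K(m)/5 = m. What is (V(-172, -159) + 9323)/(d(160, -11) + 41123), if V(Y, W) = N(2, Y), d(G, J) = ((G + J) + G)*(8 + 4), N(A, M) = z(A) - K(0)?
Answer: 9317/44831 ≈ 0.20782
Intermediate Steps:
K(m) = 5*m
z(X) = -8 + X
N(A, M) = -8 + A (N(A, M) = (-8 + A) - 5*0 = (-8 + A) - 1*0 = (-8 + A) + 0 = -8 + A)
d(G, J) = 12*J + 24*G (d(G, J) = (J + 2*G)*12 = 12*J + 24*G)
V(Y, W) = -6 (V(Y, W) = -8 + 2 = -6)
(V(-172, -159) + 9323)/(d(160, -11) + 41123) = (-6 + 9323)/((12*(-11) + 24*160) + 41123) = 9317/((-132 + 3840) + 41123) = 9317/(3708 + 41123) = 9317/44831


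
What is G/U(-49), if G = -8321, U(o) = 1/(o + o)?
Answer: 815458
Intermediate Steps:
U(o) = 1/(2*o)
G/U(-49) = -8321/((½)/(-49)) = -8321/((½)*(-1/49)) = -8321/(-1/98) = -8321*(-98) = 815458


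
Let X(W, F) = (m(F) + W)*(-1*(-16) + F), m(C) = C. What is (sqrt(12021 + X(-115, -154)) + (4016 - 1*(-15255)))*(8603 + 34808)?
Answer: 836573381 + 43411*sqrt(49143) ≈ 8.4620e+8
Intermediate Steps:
X(W, F) = (16 + F)*(F + W) (X(W, F) = (F + W)*(-1*(-16) + F) = (F + W)*(16 + F) = (16 + F)*(F + W))
(sqrt(12021 + X(-115, -154)) + (4016 - 1*(-15255)))*(8603 + 34808) = (sqrt(12021 + ((-154)**2 + 16*(-154) + 16*(-115) - 154*(-115))) + (4016 - 1*(-15255)))*(8603 + 34808) = (sqrt(12021 + (23716 - 2464 - 1840 + 17710)) + (4016 + 15255))*43411 = (sqrt(12021 + 37122) + 19271)*43411 = (sqrt(49143) + 19271)*43411 = (19271 + sqrt(49143))*43411 = 836573381 + 43411*sqrt(49143)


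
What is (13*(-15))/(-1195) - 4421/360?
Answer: -1042579/86040 ≈ -12.117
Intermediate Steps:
(13*(-15))/(-1195) - 4421/360 = -195*(-1/1195) - 4421*1/360 = 39/239 - 4421/360 = -1042579/86040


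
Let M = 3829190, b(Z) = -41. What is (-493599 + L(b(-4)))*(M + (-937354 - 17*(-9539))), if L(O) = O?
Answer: -1507576066360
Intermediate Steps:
(-493599 + L(b(-4)))*(M + (-937354 - 17*(-9539))) = (-493599 - 41)*(3829190 + (-937354 - 17*(-9539))) = -493640*(3829190 + (-937354 + 162163)) = -493640*(3829190 - 775191) = -493640*3053999 = -1507576066360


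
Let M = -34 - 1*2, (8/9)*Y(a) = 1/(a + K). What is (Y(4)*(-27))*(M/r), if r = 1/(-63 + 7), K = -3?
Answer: -61236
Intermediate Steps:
r = -1/56 (r = 1/(-56) = -1/56 ≈ -0.017857)
Y(a) = 9/(8*(-3 + a)) (Y(a) = 9/(8*(a - 3)) = 9/(8*(-3 + a)))
M = -36 (M = -34 - 2 = -36)
(Y(4)*(-27))*(M/r) = ((9/(8*(-3 + 4)))*(-27))*(-36/(-1/56)) = (((9/8)/1)*(-27))*(-36*(-56)) = (((9/8)*1)*(-27))*2016 = ((9/8)*(-27))*2016 = -243/8*2016 = -61236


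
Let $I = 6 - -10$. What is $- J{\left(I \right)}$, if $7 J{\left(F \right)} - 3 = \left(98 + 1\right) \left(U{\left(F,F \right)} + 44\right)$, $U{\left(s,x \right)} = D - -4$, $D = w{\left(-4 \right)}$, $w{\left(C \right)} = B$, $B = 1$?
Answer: $- \frac{4854}{7} \approx -693.43$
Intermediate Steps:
$w{\left(C \right)} = 1$
$D = 1$
$U{\left(s,x \right)} = 5$ ($U{\left(s,x \right)} = 1 - -4 = 1 + 4 = 5$)
$I = 16$ ($I = 6 + 10 = 16$)
$J{\left(F \right)} = \frac{4854}{7}$ ($J{\left(F \right)} = \frac{3}{7} + \frac{\left(98 + 1\right) \left(5 + 44\right)}{7} = \frac{3}{7} + \frac{99 \cdot 49}{7} = \frac{3}{7} + \frac{1}{7} \cdot 4851 = \frac{3}{7} + 693 = \frac{4854}{7}$)
$- J{\left(I \right)} = \left(-1\right) \frac{4854}{7} = - \frac{4854}{7}$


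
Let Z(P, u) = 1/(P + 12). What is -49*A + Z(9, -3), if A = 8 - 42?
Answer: 34987/21 ≈ 1666.0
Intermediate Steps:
Z(P, u) = 1/(12 + P)
A = -34
-49*A + Z(9, -3) = -49*(-34) + 1/(12 + 9) = 1666 + 1/21 = 34987/21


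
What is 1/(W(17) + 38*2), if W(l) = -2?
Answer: 1/74 ≈ 0.013514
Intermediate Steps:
1/(W(17) + 38*2) = 1/(-2 + 38*2) = 1/(-2 + 76) = 1/74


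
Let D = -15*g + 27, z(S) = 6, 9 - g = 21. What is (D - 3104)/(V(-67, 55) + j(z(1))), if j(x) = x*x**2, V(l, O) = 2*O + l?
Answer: -2897/259 ≈ -11.185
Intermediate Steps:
g = -12 (g = 9 - 1*21 = 9 - 21 = -12)
V(l, O) = l + 2*O
D = 207 (D = -15*(-12) + 27 = 180 + 27 = 207)
j(x) = x**3
(D - 3104)/(V(-67, 55) + j(z(1))) = (207 - 3104)/((-67 + 2*55) + 6**3) = -2897/((-67 + 110) + 216) = -2897/(43 + 216) = -2897/259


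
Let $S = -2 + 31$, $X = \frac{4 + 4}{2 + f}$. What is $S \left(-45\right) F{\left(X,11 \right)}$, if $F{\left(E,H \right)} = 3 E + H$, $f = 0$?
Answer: $-30015$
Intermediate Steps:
$X = 4$ ($X = \frac{4 + 4}{2 + 0} = \frac{8}{2} = 8 \cdot \frac{1}{2} = 4$)
$S = 29$
$F{\left(E,H \right)} = H + 3 E$
$S \left(-45\right) F{\left(X,11 \right)} = 29 \left(-45\right) \left(11 + 3 \cdot 4\right) = - 1305 \left(11 + 12\right) = \left(-1305\right) 23 = -30015$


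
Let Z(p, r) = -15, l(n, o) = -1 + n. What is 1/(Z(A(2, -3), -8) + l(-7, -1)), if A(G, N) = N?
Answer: -1/23 ≈ -0.043478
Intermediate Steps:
1/(Z(A(2, -3), -8) + l(-7, -1)) = 1/(-15 + (-1 - 7)) = 1/(-15 - 8) = 1/(-23) = -1/23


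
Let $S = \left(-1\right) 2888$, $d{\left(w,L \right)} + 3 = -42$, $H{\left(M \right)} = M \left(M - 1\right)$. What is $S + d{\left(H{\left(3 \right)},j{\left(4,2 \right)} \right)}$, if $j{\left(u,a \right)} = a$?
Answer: $-2933$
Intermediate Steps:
$H{\left(M \right)} = M \left(-1 + M\right)$
$d{\left(w,L \right)} = -45$ ($d{\left(w,L \right)} = -3 - 42 = -45$)
$S = -2888$
$S + d{\left(H{\left(3 \right)},j{\left(4,2 \right)} \right)} = -2888 - 45 = -2933$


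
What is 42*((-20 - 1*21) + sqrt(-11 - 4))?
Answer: -1722 + 42*I*sqrt(15) ≈ -1722.0 + 162.67*I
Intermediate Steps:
42*((-20 - 1*21) + sqrt(-11 - 4)) = 42*((-20 - 21) + sqrt(-15)) = 42*(-41 + I*sqrt(15)) = -1722 + 42*I*sqrt(15)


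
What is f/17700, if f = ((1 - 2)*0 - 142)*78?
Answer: -923/1475 ≈ -0.62576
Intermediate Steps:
f = -11076 (f = (-1*0 - 142)*78 = (0 - 142)*78 = -142*78 = -11076)
f/17700 = -11076/17700 = -11076*1/17700 = -923/1475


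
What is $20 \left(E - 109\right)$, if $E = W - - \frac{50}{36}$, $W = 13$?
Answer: $- \frac{17030}{9} \approx -1892.2$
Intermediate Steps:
$E = \frac{259}{18}$ ($E = 13 - - \frac{50}{36} = 13 - \left(-50\right) \frac{1}{36} = 13 - - \frac{25}{18} = 13 + \frac{25}{18} = \frac{259}{18} \approx 14.389$)
$20 \left(E - 109\right) = 20 \left(\frac{259}{18} - 109\right) = 20 \left(- \frac{1703}{18}\right) = - \frac{17030}{9}$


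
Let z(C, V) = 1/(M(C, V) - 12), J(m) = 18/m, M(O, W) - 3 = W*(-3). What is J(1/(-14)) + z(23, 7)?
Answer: -7561/30 ≈ -252.03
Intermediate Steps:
M(O, W) = 3 - 3*W (M(O, W) = 3 + W*(-3) = 3 - 3*W)
z(C, V) = 1/(-9 - 3*V) (z(C, V) = 1/((3 - 3*V) - 12) = 1/(-9 - 3*V))
J(1/(-14)) + z(23, 7) = 18/(1/(-14)) - 1/(9 + 3*7) = 18/(-1/14) - 1/(9 + 21) = 18*(-14) - 1/30 = -252 - 1*1/30 = -252 - 1/30 = -7561/30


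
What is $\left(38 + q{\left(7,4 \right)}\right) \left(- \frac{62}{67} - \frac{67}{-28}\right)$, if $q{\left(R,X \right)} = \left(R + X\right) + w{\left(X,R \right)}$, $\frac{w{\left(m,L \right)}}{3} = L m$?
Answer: $\frac{52307}{268} \approx 195.18$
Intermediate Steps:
$w{\left(m,L \right)} = 3 L m$
$q{\left(R,X \right)} = R + X + 3 R X$ ($q{\left(R,X \right)} = \left(R + X\right) + 3 R X = R + X + 3 R X$)
$\left(38 + q{\left(7,4 \right)}\right) \left(- \frac{62}{67} - \frac{67}{-28}\right) = \left(38 + \left(7 + 4 + 3 \cdot 7 \cdot 4\right)\right) \left(- \frac{62}{67} - \frac{67}{-28}\right) = \left(38 + \left(7 + 4 + 84\right)\right) \left(\left(-62\right) \frac{1}{67} - - \frac{67}{28}\right) = \left(38 + 95\right) \left(- \frac{62}{67} + \frac{67}{28}\right) = 133 \cdot \frac{2753}{1876} = \frac{52307}{268}$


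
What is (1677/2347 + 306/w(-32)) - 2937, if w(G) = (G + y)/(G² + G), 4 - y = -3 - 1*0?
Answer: -884723094/58675 ≈ -15078.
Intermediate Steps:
y = 7 (y = 4 - (-3 - 1*0) = 4 - (-3 + 0) = 4 - 1*(-3) = 4 + 3 = 7)
w(G) = (7 + G)/(G + G²) (w(G) = (G + 7)/(G² + G) = (7 + G)/(G + G²))
(1677/2347 + 306/w(-32)) - 2937 = (1677/2347 + 306/(((7 - 32)/((-32)*(1 - 32))))) - 2937 = (1677*(1/2347) + 306/((-1/32*(-25)/(-31)))) - 2937 = (1677/2347 + 306/((-1/32*(-1/31)*(-25)))) - 2937 = (1677/2347 + 306/(-25/992)) - 2937 = (1677/2347 + 306*(-992/25)) - 2937 = (1677/2347 - 303552/25) - 2937 = -712394619/58675 - 2937 = -884723094/58675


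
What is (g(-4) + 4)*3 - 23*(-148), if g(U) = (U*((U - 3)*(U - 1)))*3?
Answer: 2156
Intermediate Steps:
g(U) = 3*U*(-1 + U)*(-3 + U) (g(U) = (U*((-3 + U)*(-1 + U)))*3 = (U*((-1 + U)*(-3 + U)))*3 = (U*(-1 + U)*(-3 + U))*3 = 3*U*(-1 + U)*(-3 + U))
(g(-4) + 4)*3 - 23*(-148) = (3*(-4)*(3 + (-4)² - 4*(-4)) + 4)*3 - 23*(-148) = (3*(-4)*(3 + 16 + 16) + 4)*3 + 3404 = (3*(-4)*35 + 4)*3 + 3404 = (-420 + 4)*3 + 3404 = -416*3 + 3404 = -1248 + 3404 = 2156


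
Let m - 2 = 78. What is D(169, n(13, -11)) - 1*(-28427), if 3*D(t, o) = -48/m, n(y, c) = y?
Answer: 142134/5 ≈ 28427.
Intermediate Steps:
m = 80 (m = 2 + 78 = 80)
D(t, o) = -⅕ (D(t, o) = (-48/80)/3 = (-48*1/80)/3 = (⅓)*(-⅗) = -⅕)
D(169, n(13, -11)) - 1*(-28427) = -⅕ - 1*(-28427) = -⅕ + 28427 = 142134/5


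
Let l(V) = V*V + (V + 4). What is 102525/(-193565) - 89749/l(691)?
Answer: -13279451917/18511627488 ≈ -0.71736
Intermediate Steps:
l(V) = 4 + V + V**2 (l(V) = V**2 + (4 + V) = 4 + V + V**2)
102525/(-193565) - 89749/l(691) = 102525/(-193565) - 89749/(4 + 691 + 691**2) = 102525*(-1/193565) - 89749/(4 + 691 + 477481) = -20505/38713 - 89749/478176 = -13279451917/18511627488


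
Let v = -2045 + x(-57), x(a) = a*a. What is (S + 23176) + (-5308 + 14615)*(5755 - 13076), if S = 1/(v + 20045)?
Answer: -1447341020378/21249 ≈ -6.8113e+7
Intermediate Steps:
x(a) = a²
v = 1204 (v = -2045 + (-57)² = -2045 + 3249 = 1204)
S = 1/21249 (S = 1/(1204 + 20045) = 1/21249 ≈ 4.7061e-5)
(S + 23176) + (-5308 + 14615)*(5755 - 13076) = (1/21249 + 23176) + (-5308 + 14615)*(5755 - 13076) = 492466825/21249 + 9307*(-7321) = 492466825/21249 - 68136547 = -1447341020378/21249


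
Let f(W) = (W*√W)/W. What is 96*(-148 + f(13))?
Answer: -14208 + 96*√13 ≈ -13862.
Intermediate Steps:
f(W) = √W (f(W) = W^(3/2)/W = √W)
96*(-148 + f(13)) = 96*(-148 + √13) = -14208 + 96*√13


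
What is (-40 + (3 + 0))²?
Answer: 1369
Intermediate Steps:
(-40 + (3 + 0))² = (-40 + 3)² = (-37)² = 1369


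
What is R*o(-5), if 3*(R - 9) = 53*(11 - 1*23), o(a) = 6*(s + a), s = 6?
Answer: -1218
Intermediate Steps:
o(a) = 36 + 6*a (o(a) = 6*(6 + a) = 36 + 6*a)
R = -203 (R = 9 + (53*(11 - 1*23))/3 = 9 + (53*(11 - 23))/3 = 9 + (53*(-12))/3 = 9 + (1/3)*(-636) = 9 - 212 = -203)
R*o(-5) = -203*(36 + 6*(-5)) = -203*(36 - 30) = -203*6 = -1218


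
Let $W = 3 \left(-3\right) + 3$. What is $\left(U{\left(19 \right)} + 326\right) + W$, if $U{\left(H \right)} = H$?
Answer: $339$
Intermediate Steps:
$W = -6$ ($W = -9 + 3 = -6$)
$\left(U{\left(19 \right)} + 326\right) + W = \left(19 + 326\right) - 6 = 345 - 6 = 339$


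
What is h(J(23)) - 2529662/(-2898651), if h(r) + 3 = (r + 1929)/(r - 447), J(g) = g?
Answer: -1034084267/153628503 ≈ -6.7311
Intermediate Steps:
h(r) = -3 + (1929 + r)/(-447 + r) (h(r) = -3 + (r + 1929)/(r - 447) = -3 + (1929 + r)/(-447 + r))
h(J(23)) - 2529662/(-2898651) = 2*(1635 - 1*23)/(-447 + 23) - 2529662/(-2898651) = 2*(1635 - 23)/(-424) - 2529662*(-1)/2898651 = 2*(-1/424)*1612 - 1*(-2529662/2898651) = -403/53 + 2529662/2898651 = -1034084267/153628503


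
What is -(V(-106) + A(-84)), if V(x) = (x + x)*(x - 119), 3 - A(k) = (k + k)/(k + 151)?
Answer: -3196269/67 ≈ -47706.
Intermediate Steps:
A(k) = 3 - 2*k/(151 + k) (A(k) = 3 - (k + k)/(k + 151) = 3 - 2*k/(151 + k))
V(x) = 2*x*(-119 + x) (V(x) = (2*x)*(-119 + x) = 2*x*(-119 + x))
-(V(-106) + A(-84)) = -(2*(-106)*(-119 - 106) + (453 - 84)/(151 - 84)) = -(2*(-106)*(-225) + 369/67) = -(47700 + (1/67)*369) = -(47700 + 369/67) = -1*3196269/67 = -3196269/67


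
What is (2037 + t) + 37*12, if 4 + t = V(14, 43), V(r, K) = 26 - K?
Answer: 2460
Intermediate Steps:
t = -21 (t = -4 + (26 - 1*43) = -4 + (26 - 43) = -4 - 17 = -21)
(2037 + t) + 37*12 = (2037 - 21) + 37*12 = 2016 + 444 = 2460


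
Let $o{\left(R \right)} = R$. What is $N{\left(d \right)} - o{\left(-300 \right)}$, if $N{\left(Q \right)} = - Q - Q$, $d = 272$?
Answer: $-244$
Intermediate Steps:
$N{\left(Q \right)} = - 2 Q$
$N{\left(d \right)} - o{\left(-300 \right)} = \left(-2\right) 272 - -300 = -544 + 300 = -244$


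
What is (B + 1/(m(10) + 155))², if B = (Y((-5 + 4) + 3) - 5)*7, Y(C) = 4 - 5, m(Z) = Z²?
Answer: 114682681/65025 ≈ 1763.7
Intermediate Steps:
Y(C) = -1
B = -42 (B = (-1 - 5)*7 = -6*7 = -42)
(B + 1/(m(10) + 155))² = (-42 + 1/(10² + 155))² = (-42 + 1/(100 + 155))² = (-42 + 1/255)² = (-10709/255)² = 114682681/65025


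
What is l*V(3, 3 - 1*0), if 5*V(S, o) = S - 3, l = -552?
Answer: 0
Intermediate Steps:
V(S, o) = -⅗ + S/5 (V(S, o) = (S - 3)/5 = (-3 + S)/5 = -⅗ + S/5)
l*V(3, 3 - 1*0) = -552*(-⅗ + (⅕)*3) = -552*(-⅗ + ⅗) = -552*0 = 0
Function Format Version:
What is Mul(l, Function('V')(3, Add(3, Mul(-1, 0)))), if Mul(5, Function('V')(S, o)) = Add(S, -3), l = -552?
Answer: 0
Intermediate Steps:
Function('V')(S, o) = Add(Rational(-3, 5), Mul(Rational(1, 5), S)) (Function('V')(S, o) = Mul(Rational(1, 5), Add(S, -3)) = Mul(Rational(1, 5), Add(-3, S)) = Add(Rational(-3, 5), Mul(Rational(1, 5), S)))
Mul(l, Function('V')(3, Add(3, Mul(-1, 0)))) = Mul(-552, Add(Rational(-3, 5), Mul(Rational(1, 5), 3))) = Mul(-552, Add(Rational(-3, 5), Rational(3, 5))) = Mul(-552, 0) = 0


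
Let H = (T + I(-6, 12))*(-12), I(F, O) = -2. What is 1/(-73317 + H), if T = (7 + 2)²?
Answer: -1/74265 ≈ -1.3465e-5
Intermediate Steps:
T = 81 (T = 9² = 81)
H = -948 (H = (81 - 2)*(-12) = 79*(-12) = -948)
1/(-73317 + H) = 1/(-73317 - 948) = 1/(-74265) = -1/74265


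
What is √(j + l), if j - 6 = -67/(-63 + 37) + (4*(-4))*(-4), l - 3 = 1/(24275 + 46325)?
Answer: √636627500314/91780 ≈ 8.6935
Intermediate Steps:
l = 211801/70600 (l = 3 + 1/(24275 + 46325) = 3 + 1/70600 = 211801/70600 ≈ 3.0000)
j = 1887/26 (j = 6 + (-67/(-63 + 37) + (4*(-4))*(-4)) = 6 + (-67/(-26) - 16*(-4)) = 6 + (-67*(-1/26) + 64) = 6 + (67/26 + 64) = 6 + 1731/26 = 1887/26 ≈ 72.577)
√(j + l) = √(1887/26 + 211801/70600) = √(69364513/917800) = √636627500314/91780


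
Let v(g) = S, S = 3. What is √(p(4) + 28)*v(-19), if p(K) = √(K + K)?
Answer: 3*√(28 + 2*√2) ≈ 16.657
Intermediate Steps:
v(g) = 3
p(K) = √2*√K (p(K) = √(2*K) = √2*√K)
√(p(4) + 28)*v(-19) = √(√2*√4 + 28)*3 = √(√2*2 + 28)*3 = √(2*√2 + 28)*3 = √(28 + 2*√2)*3 = 3*√(28 + 2*√2)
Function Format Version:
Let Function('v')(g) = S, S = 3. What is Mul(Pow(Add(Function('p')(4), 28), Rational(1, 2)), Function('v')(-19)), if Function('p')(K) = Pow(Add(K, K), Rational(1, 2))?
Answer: Mul(3, Pow(Add(28, Mul(2, Pow(2, Rational(1, 2)))), Rational(1, 2))) ≈ 16.657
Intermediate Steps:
Function('v')(g) = 3
Function('p')(K) = Mul(Pow(2, Rational(1, 2)), Pow(K, Rational(1, 2))) (Function('p')(K) = Pow(Mul(2, K), Rational(1, 2)) = Mul(Pow(2, Rational(1, 2)), Pow(K, Rational(1, 2))))
Mul(Pow(Add(Function('p')(4), 28), Rational(1, 2)), Function('v')(-19)) = Mul(Pow(Add(Mul(Pow(2, Rational(1, 2)), Pow(4, Rational(1, 2))), 28), Rational(1, 2)), 3) = Mul(Pow(Add(Mul(Pow(2, Rational(1, 2)), 2), 28), Rational(1, 2)), 3) = Mul(Pow(Add(Mul(2, Pow(2, Rational(1, 2))), 28), Rational(1, 2)), 3) = Mul(Pow(Add(28, Mul(2, Pow(2, Rational(1, 2)))), Rational(1, 2)), 3) = Mul(3, Pow(Add(28, Mul(2, Pow(2, Rational(1, 2)))), Rational(1, 2)))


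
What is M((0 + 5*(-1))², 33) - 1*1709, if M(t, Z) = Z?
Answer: -1676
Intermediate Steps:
M((0 + 5*(-1))², 33) - 1*1709 = 33 - 1*1709 = 33 - 1709 = -1676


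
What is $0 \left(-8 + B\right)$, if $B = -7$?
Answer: $0$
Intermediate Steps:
$0 \left(-8 + B\right) = 0 \left(-8 - 7\right) = 0 \left(-15\right) = 0$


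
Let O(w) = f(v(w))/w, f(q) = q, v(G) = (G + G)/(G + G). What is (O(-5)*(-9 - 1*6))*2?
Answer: 6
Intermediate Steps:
v(G) = 1 (v(G) = (2*G)/((2*G)) = (2*G)*(1/(2*G)) = 1)
O(w) = 1/w
(O(-5)*(-9 - 1*6))*2 = ((-9 - 1*6)/(-5))*2 = -(-9 - 6)/5*2 = -⅕*(-15)*2 = 3*2 = 6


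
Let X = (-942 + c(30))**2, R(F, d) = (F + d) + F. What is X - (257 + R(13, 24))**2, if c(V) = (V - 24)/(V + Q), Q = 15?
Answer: 178394359/225 ≈ 7.9286e+5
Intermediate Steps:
R(F, d) = d + 2*F
c(V) = (-24 + V)/(15 + V) (c(V) = (V - 24)/(V + 15) = (-24 + V)/(15 + V))
X = 199600384/225 (X = (-942 + (-24 + 30)/(15 + 30))**2 = (-942 + 6/45)**2 = (-942 + (1/45)*6)**2 = (-942 + 2/15)**2 = (-14128/15)**2 = 199600384/225 ≈ 8.8711e+5)
X - (257 + R(13, 24))**2 = 199600384/225 - (257 + (24 + 2*13))**2 = 199600384/225 - (257 + (24 + 26))**2 = 199600384/225 - (257 + 50)**2 = 199600384/225 - 1*307**2 = 199600384/225 - 1*94249 = 199600384/225 - 94249 = 178394359/225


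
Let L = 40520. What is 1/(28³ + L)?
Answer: 1/62472 ≈ 1.6007e-5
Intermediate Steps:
1/(28³ + L) = 1/(28³ + 40520) = 1/(21952 + 40520) = 1/62472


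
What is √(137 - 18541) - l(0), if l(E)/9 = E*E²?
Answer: 2*I*√4601 ≈ 135.66*I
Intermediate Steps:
l(E) = 9*E³ (l(E) = 9*(E*E²) = 9*E³)
√(137 - 18541) - l(0) = √(137 - 18541) - 9*0³ = √(-18404) - 9*0 = 2*I*√4601 - 1*0 = 2*I*√4601 + 0 = 2*I*√4601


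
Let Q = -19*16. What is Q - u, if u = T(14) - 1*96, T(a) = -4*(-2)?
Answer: -216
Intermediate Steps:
T(a) = 8
Q = -304
u = -88 (u = 8 - 1*96 = 8 - 96 = -88)
Q - u = -304 - 1*(-88) = -304 + 88 = -216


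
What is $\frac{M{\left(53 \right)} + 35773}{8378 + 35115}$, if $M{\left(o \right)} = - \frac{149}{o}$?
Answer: $\frac{1895820}{2305129} \approx 0.82244$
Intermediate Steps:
$\frac{M{\left(53 \right)} + 35773}{8378 + 35115} = \frac{- \frac{149}{53} + 35773}{8378 + 35115} = \frac{\left(-149\right) \frac{1}{53} + 35773}{43493} = \left(- \frac{149}{53} + 35773\right) \frac{1}{43493} = \frac{1895820}{53} \cdot \frac{1}{43493} = \frac{1895820}{2305129}$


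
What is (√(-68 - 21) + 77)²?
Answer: (77 + I*√89)² ≈ 5840.0 + 1452.8*I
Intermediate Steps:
(√(-68 - 21) + 77)² = (√(-89) + 77)² = (I*√89 + 77)² = (77 + I*√89)²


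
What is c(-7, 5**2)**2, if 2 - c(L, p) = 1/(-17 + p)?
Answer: 225/64 ≈ 3.5156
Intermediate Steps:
c(L, p) = 2 - 1/(-17 + p)
c(-7, 5**2)**2 = ((-35 + 2*5**2)/(-17 + 5**2))**2 = ((-35 + 2*25)/(-17 + 25))**2 = ((-35 + 50)/8)**2 = ((1/8)*15)**2 = (15/8)**2 = 225/64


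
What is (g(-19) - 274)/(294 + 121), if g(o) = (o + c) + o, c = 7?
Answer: -61/83 ≈ -0.73494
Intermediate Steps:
g(o) = 7 + 2*o (g(o) = (o + 7) + o = (7 + o) + o = 7 + 2*o)
(g(-19) - 274)/(294 + 121) = ((7 + 2*(-19)) - 274)/(294 + 121) = ((7 - 38) - 274)/415 = (-31 - 274)*(1/415) = -305*1/415 = -61/83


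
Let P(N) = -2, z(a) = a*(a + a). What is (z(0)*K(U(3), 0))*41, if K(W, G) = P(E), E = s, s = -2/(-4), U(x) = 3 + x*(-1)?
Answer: 0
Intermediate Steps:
U(x) = 3 - x
z(a) = 2*a² (z(a) = a*(2*a) = 2*a²)
s = ½ (s = -2*(-¼) = ½ ≈ 0.50000)
E = ½ ≈ 0.50000
K(W, G) = -2
(z(0)*K(U(3), 0))*41 = ((2*0²)*(-2))*41 = ((2*0)*(-2))*41 = (0*(-2))*41 = 0*41 = 0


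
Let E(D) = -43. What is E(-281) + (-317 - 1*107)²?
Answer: 179733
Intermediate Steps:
E(-281) + (-317 - 1*107)² = -43 + (-317 - 1*107)² = -43 + (-317 - 107)² = -43 + (-424)² = -43 + 179776 = 179733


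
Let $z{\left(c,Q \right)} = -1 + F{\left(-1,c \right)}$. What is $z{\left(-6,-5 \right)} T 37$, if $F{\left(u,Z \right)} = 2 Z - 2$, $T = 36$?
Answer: $-19980$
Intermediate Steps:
$F{\left(u,Z \right)} = -2 + 2 Z$
$z{\left(c,Q \right)} = -3 + 2 c$ ($z{\left(c,Q \right)} = -1 + \left(-2 + 2 c\right) = -3 + 2 c$)
$z{\left(-6,-5 \right)} T 37 = \left(-3 + 2 \left(-6\right)\right) 36 \cdot 37 = \left(-3 - 12\right) 36 \cdot 37 = \left(-15\right) 36 \cdot 37 = \left(-540\right) 37 = -19980$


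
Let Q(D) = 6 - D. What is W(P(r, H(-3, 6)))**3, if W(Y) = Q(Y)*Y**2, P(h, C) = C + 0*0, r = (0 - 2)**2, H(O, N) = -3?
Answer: 531441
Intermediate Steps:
r = 4 (r = (-2)**2 = 4)
P(h, C) = C (P(h, C) = C + 0 = C)
W(Y) = Y**2*(6 - Y) (W(Y) = (6 - Y)*Y**2 = Y**2*(6 - Y))
W(P(r, H(-3, 6)))**3 = ((-3)**2*(6 - 1*(-3)))**3 = (9*(6 + 3))**3 = (9*9)**3 = 81**3 = 531441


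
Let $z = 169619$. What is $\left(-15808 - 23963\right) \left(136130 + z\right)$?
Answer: $-12159943479$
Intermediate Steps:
$\left(-15808 - 23963\right) \left(136130 + z\right) = \left(-15808 - 23963\right) \left(136130 + 169619\right) = \left(-39771\right) 305749 = -12159943479$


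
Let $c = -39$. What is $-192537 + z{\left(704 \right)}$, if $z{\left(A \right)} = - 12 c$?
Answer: $-192069$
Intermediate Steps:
$z{\left(A \right)} = 468$ ($z{\left(A \right)} = \left(-12\right) \left(-39\right) = 468$)
$-192537 + z{\left(704 \right)} = -192537 + 468 = -192069$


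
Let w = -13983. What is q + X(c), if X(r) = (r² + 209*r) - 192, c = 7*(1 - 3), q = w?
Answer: -16905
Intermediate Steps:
q = -13983
c = -14 (c = 7*(-2) = -14)
X(r) = -192 + r² + 209*r
q + X(c) = -13983 + (-192 + (-14)² + 209*(-14)) = -13983 + (-192 + 196 - 2926) = -13983 - 2922 = -16905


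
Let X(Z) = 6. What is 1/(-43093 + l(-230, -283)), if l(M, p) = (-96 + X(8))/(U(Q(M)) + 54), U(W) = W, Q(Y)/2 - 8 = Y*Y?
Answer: -3529/152075200 ≈ -2.3206e-5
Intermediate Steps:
Q(Y) = 16 + 2*Y² (Q(Y) = 16 + 2*(Y*Y) = 16 + 2*Y²)
l(M, p) = -90/(70 + 2*M²) (l(M, p) = (-96 + 6)/((16 + 2*M²) + 54) = -90/(70 + 2*M²))
1/(-43093 + l(-230, -283)) = 1/(-43093 - 45/(35 + (-230)²)) = 1/(-43093 - 45/(35 + 52900)) = 1/(-43093 - 45/52935) = 1/(-43093 - 45*1/52935) = 1/(-43093 - 3/3529) = 1/(-152075200/3529) = -3529/152075200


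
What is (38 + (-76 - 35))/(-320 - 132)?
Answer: 73/452 ≈ 0.16150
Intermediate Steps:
(38 + (-76 - 35))/(-320 - 132) = (38 - 111)/(-452) = -73*(-1/452) = 73/452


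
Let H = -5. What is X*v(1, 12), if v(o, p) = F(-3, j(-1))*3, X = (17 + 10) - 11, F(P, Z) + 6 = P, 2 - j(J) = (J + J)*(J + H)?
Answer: -432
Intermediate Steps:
j(J) = 2 - 2*J*(-5 + J) (j(J) = 2 - (J + J)*(J - 5) = 2 - 2*J*(-5 + J))
F(P, Z) = -6 + P
X = 16 (X = 27 - 11 = 16)
v(o, p) = -27 (v(o, p) = (-6 - 3)*3 = -9*3 = -27)
X*v(1, 12) = 16*(-27) = -432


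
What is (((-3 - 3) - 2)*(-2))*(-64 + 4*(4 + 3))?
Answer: -576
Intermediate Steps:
(((-3 - 3) - 2)*(-2))*(-64 + 4*(4 + 3)) = ((-6 - 2)*(-2))*(-64 + 4*7) = (-8*(-2))*(-64 + 28) = 16*(-36) = -576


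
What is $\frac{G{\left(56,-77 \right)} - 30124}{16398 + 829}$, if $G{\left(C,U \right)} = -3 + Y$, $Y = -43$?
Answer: $- \frac{4310}{2461} \approx -1.7513$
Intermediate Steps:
$G{\left(C,U \right)} = -46$ ($G{\left(C,U \right)} = -3 - 43 = -46$)
$\frac{G{\left(56,-77 \right)} - 30124}{16398 + 829} = \frac{-46 - 30124}{16398 + 829} = - \frac{30170}{17227} = \left(-30170\right) \frac{1}{17227} = - \frac{4310}{2461}$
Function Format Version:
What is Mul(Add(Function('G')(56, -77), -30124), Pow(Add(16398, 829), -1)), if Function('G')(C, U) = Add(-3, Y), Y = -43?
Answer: Rational(-4310, 2461) ≈ -1.7513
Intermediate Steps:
Function('G')(C, U) = -46 (Function('G')(C, U) = Add(-3, -43) = -46)
Mul(Add(Function('G')(56, -77), -30124), Pow(Add(16398, 829), -1)) = Mul(Add(-46, -30124), Pow(Add(16398, 829), -1)) = Mul(-30170, Pow(17227, -1)) = Mul(-30170, Rational(1, 17227)) = Rational(-4310, 2461)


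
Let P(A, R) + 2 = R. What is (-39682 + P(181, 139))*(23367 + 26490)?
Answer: -1971595065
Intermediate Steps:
P(A, R) = -2 + R
(-39682 + P(181, 139))*(23367 + 26490) = (-39682 + (-2 + 139))*(23367 + 26490) = (-39682 + 137)*49857 = -39545*49857 = -1971595065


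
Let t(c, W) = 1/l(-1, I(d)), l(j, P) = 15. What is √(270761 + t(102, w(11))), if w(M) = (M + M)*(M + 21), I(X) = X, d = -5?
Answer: 2*√15230310/15 ≈ 520.35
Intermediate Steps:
w(M) = 2*M*(21 + M) (w(M) = (2*M)*(21 + M) = 2*M*(21 + M))
t(c, W) = 1/15
√(270761 + t(102, w(11))) = √(270761 + 1/15) = √(4061416/15) = 2*√15230310/15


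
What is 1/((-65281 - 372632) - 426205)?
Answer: -1/864118 ≈ -1.1572e-6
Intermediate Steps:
1/((-65281 - 372632) - 426205) = 1/(-437913 - 426205) = 1/(-864118) = -1/864118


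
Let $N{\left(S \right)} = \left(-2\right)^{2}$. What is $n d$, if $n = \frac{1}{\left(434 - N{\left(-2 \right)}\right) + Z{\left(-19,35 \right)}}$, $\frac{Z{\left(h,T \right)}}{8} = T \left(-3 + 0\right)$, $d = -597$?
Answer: $\frac{597}{410} \approx 1.4561$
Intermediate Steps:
$N{\left(S \right)} = 4$
$Z{\left(h,T \right)} = - 24 T$ ($Z{\left(h,T \right)} = 8 T \left(-3 + 0\right) = 8 T \left(-3\right) = 8 \left(- 3 T\right) = - 24 T$)
$n = - \frac{1}{410}$ ($n = \frac{1}{\left(434 - 4\right) - 840} = \frac{1}{430 - 840} = \frac{1}{-410} = - \frac{1}{410} \approx -0.002439$)
$n d = \left(- \frac{1}{410}\right) \left(-597\right) = \frac{597}{410}$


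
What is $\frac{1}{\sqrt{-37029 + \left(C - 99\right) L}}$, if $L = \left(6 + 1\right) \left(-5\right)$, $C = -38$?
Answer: $- \frac{i \sqrt{32234}}{32234} \approx - 0.0055698 i$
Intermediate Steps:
$L = -35$ ($L = 7 \left(-5\right) = -35$)
$\frac{1}{\sqrt{-37029 + \left(C - 99\right) L}} = \frac{1}{\sqrt{-37029 + \left(-38 - 99\right) \left(-35\right)}} = \frac{1}{\sqrt{-37029 - -4795}} = \frac{1}{\sqrt{-37029 + 4795}} = \frac{1}{\sqrt{-32234}} = \frac{1}{i \sqrt{32234}} = - \frac{i \sqrt{32234}}{32234}$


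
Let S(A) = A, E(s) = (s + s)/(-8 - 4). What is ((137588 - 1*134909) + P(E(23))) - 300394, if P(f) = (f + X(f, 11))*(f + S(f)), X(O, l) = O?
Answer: -2678906/9 ≈ -2.9766e+5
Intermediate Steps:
E(s) = -s/6 (E(s) = (2*s)/(-12) = (2*s)*(-1/12) = -s/6)
P(f) = 4*f² (P(f) = (f + f)*(f + f) = (2*f)*(2*f) = 4*f²)
((137588 - 1*134909) + P(E(23))) - 300394 = ((137588 - 1*134909) + 4*(-⅙*23)²) - 300394 = ((137588 - 134909) + 4*(-23/6)²) - 300394 = (2679 + 4*(529/36)) - 300394 = (2679 + 529/9) - 300394 = 24640/9 - 300394 = -2678906/9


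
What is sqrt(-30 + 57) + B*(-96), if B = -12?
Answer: 1152 + 3*sqrt(3) ≈ 1157.2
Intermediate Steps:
sqrt(-30 + 57) + B*(-96) = sqrt(-30 + 57) - 12*(-96) = sqrt(27) + 1152 = 3*sqrt(3) + 1152 = 1152 + 3*sqrt(3)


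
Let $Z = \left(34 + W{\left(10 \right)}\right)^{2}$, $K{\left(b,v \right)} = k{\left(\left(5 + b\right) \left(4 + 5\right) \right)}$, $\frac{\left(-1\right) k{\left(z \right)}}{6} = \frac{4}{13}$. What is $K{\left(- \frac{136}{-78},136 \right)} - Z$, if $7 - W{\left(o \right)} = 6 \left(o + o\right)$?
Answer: $- \frac{81157}{13} \approx -6242.8$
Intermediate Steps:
$k{\left(z \right)} = - \frac{24}{13}$ ($k{\left(z \right)} = - 6 \cdot \frac{4}{13} = - 6 \cdot 4 \cdot \frac{1}{13} = \left(-6\right) \frac{4}{13} = - \frac{24}{13}$)
$K{\left(b,v \right)} = - \frac{24}{13}$
$W{\left(o \right)} = 7 - 12 o$ ($W{\left(o \right)} = 7 - 6 \left(o + o\right) = 7 - 6 \cdot 2 o = 7 - 12 o$)
$Z = 6241$ ($Z = \left(34 + \left(7 - 120\right)\right)^{2} = \left(34 - 113\right)^{2} = \left(-79\right)^{2} = 6241$)
$K{\left(- \frac{136}{-78},136 \right)} - Z = - \frac{24}{13} - 6241 = - \frac{81157}{13}$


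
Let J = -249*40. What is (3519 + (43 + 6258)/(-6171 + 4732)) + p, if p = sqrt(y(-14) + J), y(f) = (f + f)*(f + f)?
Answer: 5057540/1439 + 2*I*sqrt(2294) ≈ 3514.6 + 95.791*I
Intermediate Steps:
y(f) = 4*f**2 (y(f) = (2*f)*(2*f) = 4*f**2)
J = -9960
p = 2*I*sqrt(2294) (p = sqrt(4*(-14)**2 - 9960) = sqrt(4*196 - 9960) = sqrt(784 - 9960) = sqrt(-9176) = 2*I*sqrt(2294) ≈ 95.792*I)
(3519 + (43 + 6258)/(-6171 + 4732)) + p = (3519 + (43 + 6258)/(-6171 + 4732)) + 2*I*sqrt(2294) = (3519 + 6301/(-1439)) + 2*I*sqrt(2294) = (3519 + 6301*(-1/1439)) + 2*I*sqrt(2294) = (3519 - 6301/1439) + 2*I*sqrt(2294) = 5057540/1439 + 2*I*sqrt(2294)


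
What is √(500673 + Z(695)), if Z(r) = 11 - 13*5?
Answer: √500619 ≈ 707.54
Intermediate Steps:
Z(r) = -54 (Z(r) = 11 - 65 = -54)
√(500673 + Z(695)) = √(500673 - 54) = √500619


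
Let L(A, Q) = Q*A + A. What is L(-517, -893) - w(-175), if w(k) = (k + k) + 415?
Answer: 461099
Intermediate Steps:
w(k) = 415 + 2*k (w(k) = 2*k + 415 = 415 + 2*k)
L(A, Q) = A + A*Q (L(A, Q) = A*Q + A = A + A*Q)
L(-517, -893) - w(-175) = -517*(1 - 893) - (415 + 2*(-175)) = -517*(-892) - (415 - 350) = 461164 - 1*65 = 461164 - 65 = 461099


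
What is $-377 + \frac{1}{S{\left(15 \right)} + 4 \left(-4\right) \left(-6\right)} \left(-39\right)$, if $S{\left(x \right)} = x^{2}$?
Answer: $- \frac{40352}{107} \approx -377.12$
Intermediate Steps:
$-377 + \frac{1}{S{\left(15 \right)} + 4 \left(-4\right) \left(-6\right)} \left(-39\right) = -377 + \frac{1}{15^{2} + 4 \left(-4\right) \left(-6\right)} \left(-39\right) = -377 + \frac{1}{225 - -96} \left(-39\right) = -377 + \frac{1}{225 + 96} \left(-39\right) = -377 + \frac{1}{321} \left(-39\right) = -377 - \frac{13}{107} = - \frac{40352}{107}$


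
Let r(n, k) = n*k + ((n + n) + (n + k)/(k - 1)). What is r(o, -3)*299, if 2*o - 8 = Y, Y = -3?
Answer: -5681/8 ≈ -710.13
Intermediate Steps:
o = 5/2 (o = 4 + (½)*(-3) = 4 - 3/2 = 5/2 ≈ 2.5000)
r(n, k) = 2*n + k*n + (k + n)/(-1 + k) (r(n, k) = k*n + (2*n + (k + n)/(-1 + k)) = 2*n + k*n + (k + n)/(-1 + k))
r(o, -3)*299 = ((-3 - 1*5/2 - 3*5/2 + (5/2)*(-3)²)/(-1 - 3))*299 = ((-3 - 5/2 - 15/2 + (5/2)*9)/(-4))*299 = -(-3 - 5/2 - 15/2 + 45/2)/4*299 = -¼*19/2*299 = -19/8*299 = -5681/8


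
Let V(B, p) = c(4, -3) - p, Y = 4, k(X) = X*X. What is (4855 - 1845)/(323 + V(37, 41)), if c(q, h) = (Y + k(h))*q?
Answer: 1505/167 ≈ 9.0120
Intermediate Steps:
k(X) = X²
c(q, h) = q*(4 + h²) (c(q, h) = (4 + h²)*q = q*(4 + h²))
V(B, p) = 52 - p (V(B, p) = 4*(4 + (-3)²) - p = 4*(4 + 9) - p = 4*13 - p = 52 - p)
(4855 - 1845)/(323 + V(37, 41)) = (4855 - 1845)/(323 + (52 - 1*41)) = 3010/(323 + (52 - 41)) = 3010/(323 + 11) = 3010/334 = 3010*(1/334) = 1505/167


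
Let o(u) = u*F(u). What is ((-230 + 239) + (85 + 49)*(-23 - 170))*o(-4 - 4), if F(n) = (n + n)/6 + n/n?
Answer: -1034120/3 ≈ -3.4471e+5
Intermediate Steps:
F(n) = 1 + n/3 (F(n) = (2*n)*(⅙) + 1 = n/3 + 1 = 1 + n/3)
o(u) = u*(1 + u/3)
((-230 + 239) + (85 + 49)*(-23 - 170))*o(-4 - 4) = ((-230 + 239) + (85 + 49)*(-23 - 170))*((-4 - 4)*(3 + (-4 - 4))/3) = (9 + 134*(-193))*((⅓)*(-8)*(3 - 8)) = (9 - 25862)*((⅓)*(-8)*(-5)) = -25853*40/3 = -1034120/3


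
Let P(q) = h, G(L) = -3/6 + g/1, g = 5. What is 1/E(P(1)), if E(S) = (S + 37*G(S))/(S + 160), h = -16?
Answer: 288/301 ≈ 0.95681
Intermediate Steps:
G(L) = 9/2 (G(L) = -3/6 + 5/1 = -3*1/6 + 5*1 = -1/2 + 5 = 9/2)
P(q) = -16
E(S) = (333/2 + S)/(160 + S) (E(S) = (S + 37*(9/2))/(S + 160) = (S + 333/2)/(160 + S) = (333/2 + S)/(160 + S))
1/E(P(1)) = 1/((333/2 - 16)/(160 - 16)) = 1/((301/2)/144) = 1/((1/144)*(301/2)) = 1/(301/288) = 288/301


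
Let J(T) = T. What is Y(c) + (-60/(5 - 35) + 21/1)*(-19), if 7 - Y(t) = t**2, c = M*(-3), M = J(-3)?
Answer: -511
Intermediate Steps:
M = -3
c = 9 (c = -3*(-3) = 9)
Y(t) = 7 - t**2
Y(c) + (-60/(5 - 35) + 21/1)*(-19) = (7 - 1*9**2) + (-60/(5 - 35) + 21/1)*(-19) = (7 - 1*81) + (-60/(-30) + 21*1)*(-19) = (7 - 81) + (-60*(-1/30) + 21)*(-19) = -74 + (2 + 21)*(-19) = -74 + 23*(-19) = -74 - 437 = -511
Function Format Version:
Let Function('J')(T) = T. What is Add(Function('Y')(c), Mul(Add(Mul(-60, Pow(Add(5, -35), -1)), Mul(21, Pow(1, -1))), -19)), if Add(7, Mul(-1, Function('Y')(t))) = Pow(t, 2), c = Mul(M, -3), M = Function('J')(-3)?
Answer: -511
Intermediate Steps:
M = -3
c = 9 (c = Mul(-3, -3) = 9)
Function('Y')(t) = Add(7, Mul(-1, Pow(t, 2)))
Add(Function('Y')(c), Mul(Add(Mul(-60, Pow(Add(5, -35), -1)), Mul(21, Pow(1, -1))), -19)) = Add(Add(7, Mul(-1, Pow(9, 2))), Mul(Add(Mul(-60, Pow(Add(5, -35), -1)), Mul(21, Pow(1, -1))), -19)) = Add(Add(7, Mul(-1, 81)), Mul(Add(Mul(-60, Pow(-30, -1)), Mul(21, 1)), -19)) = Add(Add(7, -81), Mul(Add(Mul(-60, Rational(-1, 30)), 21), -19)) = Add(-74, Mul(Add(2, 21), -19)) = Add(-74, Mul(23, -19)) = Add(-74, -437) = -511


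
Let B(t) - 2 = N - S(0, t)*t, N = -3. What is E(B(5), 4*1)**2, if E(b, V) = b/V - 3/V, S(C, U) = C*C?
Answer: 1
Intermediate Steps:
S(C, U) = C**2
B(t) = -1 (B(t) = 2 + (-3 - 0**2*t) = 2 + (-3 - 0*t) = 2 + (-3 - 1*0) = 2 + (-3 + 0) = 2 - 3 = -1)
E(b, V) = -3/V + b/V
E(B(5), 4*1)**2 = ((-3 - 1)/((4*1)))**2 = (-4/4)**2 = ((1/4)*(-4))**2 = (-1)**2 = 1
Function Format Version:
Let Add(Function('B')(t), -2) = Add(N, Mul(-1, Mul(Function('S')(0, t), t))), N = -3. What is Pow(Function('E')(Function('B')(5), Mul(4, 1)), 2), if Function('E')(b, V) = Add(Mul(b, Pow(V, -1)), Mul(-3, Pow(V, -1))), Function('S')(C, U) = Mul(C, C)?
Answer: 1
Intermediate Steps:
Function('S')(C, U) = Pow(C, 2)
Function('B')(t) = -1 (Function('B')(t) = Add(2, Add(-3, Mul(-1, Mul(Pow(0, 2), t)))) = Add(2, Add(-3, Mul(-1, Mul(0, t)))) = Add(2, Add(-3, Mul(-1, 0))) = Add(2, Add(-3, 0)) = Add(2, -3) = -1)
Function('E')(b, V) = Add(Mul(-3, Pow(V, -1)), Mul(b, Pow(V, -1)))
Pow(Function('E')(Function('B')(5), Mul(4, 1)), 2) = Pow(Mul(Pow(Mul(4, 1), -1), Add(-3, -1)), 2) = Pow(Mul(Pow(4, -1), -4), 2) = Pow(Mul(Rational(1, 4), -4), 2) = Pow(-1, 2) = 1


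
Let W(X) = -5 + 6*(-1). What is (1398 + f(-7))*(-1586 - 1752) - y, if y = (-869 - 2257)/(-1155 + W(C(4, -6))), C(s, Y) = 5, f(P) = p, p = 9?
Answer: -2738099541/583 ≈ -4.6966e+6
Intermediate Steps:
f(P) = 9
W(X) = -11 (W(X) = -5 - 6 = -11)
y = 1563/583 (y = (-869 - 2257)/(-1155 - 11) = -3126/(-1166) = -3126*(-1/1166) = 1563/583 ≈ 2.6810)
(1398 + f(-7))*(-1586 - 1752) - y = (1398 + 9)*(-1586 - 1752) - 1*1563/583 = 1407*(-3338) - 1563/583 = -4696566 - 1563/583 = -2738099541/583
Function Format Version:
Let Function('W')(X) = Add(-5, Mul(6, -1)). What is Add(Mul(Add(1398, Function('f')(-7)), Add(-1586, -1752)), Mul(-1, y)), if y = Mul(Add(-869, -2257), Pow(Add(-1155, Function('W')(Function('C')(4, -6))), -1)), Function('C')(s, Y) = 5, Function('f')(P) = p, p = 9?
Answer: Rational(-2738099541, 583) ≈ -4.6966e+6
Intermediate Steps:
Function('f')(P) = 9
Function('W')(X) = -11 (Function('W')(X) = Add(-5, -6) = -11)
y = Rational(1563, 583) (y = Mul(Add(-869, -2257), Pow(Add(-1155, -11), -1)) = Mul(-3126, Pow(-1166, -1)) = Mul(-3126, Rational(-1, 1166)) = Rational(1563, 583) ≈ 2.6810)
Add(Mul(Add(1398, Function('f')(-7)), Add(-1586, -1752)), Mul(-1, y)) = Add(Mul(Add(1398, 9), Add(-1586, -1752)), Mul(-1, Rational(1563, 583))) = Add(Mul(1407, -3338), Rational(-1563, 583)) = Add(-4696566, Rational(-1563, 583)) = Rational(-2738099541, 583)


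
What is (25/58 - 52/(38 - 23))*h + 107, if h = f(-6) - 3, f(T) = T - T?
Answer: 33671/290 ≈ 116.11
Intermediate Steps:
f(T) = 0
h = -3 (h = 0 - 3 = -3)
(25/58 - 52/(38 - 23))*h + 107 = (25/58 - 52/(38 - 23))*(-3) + 107 = (25*(1/58) - 52/15)*(-3) + 107 = (25/58 - 52*1/15)*(-3) + 107 = (25/58 - 52/15)*(-3) + 107 = -2641/870*(-3) + 107 = 2641/290 + 107 = 33671/290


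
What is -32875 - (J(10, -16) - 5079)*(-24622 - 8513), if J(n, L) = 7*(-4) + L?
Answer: -169783480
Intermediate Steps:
J(n, L) = -28 + L
-32875 - (J(10, -16) - 5079)*(-24622 - 8513) = -32875 - ((-28 - 16) - 5079)*(-24622 - 8513) = -32875 - (-44 - 5079)*(-33135) = -32875 - (-5123)*(-33135) = -32875 - 1*169750605 = -32875 - 169750605 = -169783480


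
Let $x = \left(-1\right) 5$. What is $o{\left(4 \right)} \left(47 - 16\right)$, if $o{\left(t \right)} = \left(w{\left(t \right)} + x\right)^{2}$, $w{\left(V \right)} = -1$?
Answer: $1116$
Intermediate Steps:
$x = -5$
$o{\left(t \right)} = 36$ ($o{\left(t \right)} = \left(-1 - 5\right)^{2} = \left(-6\right)^{2} = 36$)
$o{\left(4 \right)} \left(47 - 16\right) = 36 \left(47 - 16\right) = 36 \cdot 31 = 1116$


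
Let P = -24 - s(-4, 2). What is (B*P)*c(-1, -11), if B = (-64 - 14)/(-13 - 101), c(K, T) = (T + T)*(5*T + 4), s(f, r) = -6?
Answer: -262548/19 ≈ -13818.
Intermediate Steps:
c(K, T) = 2*T*(4 + 5*T) (c(K, T) = (2*T)*(4 + 5*T) = 2*T*(4 + 5*T))
P = -18 (P = -24 - 1*(-6) = -24 + 6 = -18)
B = 13/19 (B = -78/(-114) = -78*(-1/114) = 13/19 ≈ 0.68421)
(B*P)*c(-1, -11) = ((13/19)*(-18))*(2*(-11)*(4 + 5*(-11))) = -468*(-11)*(4 - 55)/19 = -468*(-11)*(-51)/19 = -234/19*1122 = -262548/19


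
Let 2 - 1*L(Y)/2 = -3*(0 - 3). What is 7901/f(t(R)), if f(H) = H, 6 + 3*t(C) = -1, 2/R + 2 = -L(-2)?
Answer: -23703/7 ≈ -3386.1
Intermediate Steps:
L(Y) = -14 (L(Y) = 4 - (-6)*(0 - 3) = 4 - (-6)*(-3) = 4 - 2*9 = 4 - 18 = -14)
R = ⅙ (R = 2/(-2 - 1*(-14)) = 2/(-2 + 14) = 2/12 = 2*(1/12) = ⅙ ≈ 0.16667)
t(C) = -7/3 (t(C) = -2 + (⅓)*(-1) = -2 - ⅓ = -7/3)
7901/f(t(R)) = 7901/(-7/3) = 7901*(-3/7) = -23703/7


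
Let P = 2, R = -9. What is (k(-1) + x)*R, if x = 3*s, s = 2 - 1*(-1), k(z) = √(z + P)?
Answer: -90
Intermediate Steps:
k(z) = √(2 + z) (k(z) = √(z + 2) = √(2 + z))
s = 3 (s = 2 + 1 = 3)
x = 9 (x = 3*3 = 9)
(k(-1) + x)*R = (√(2 - 1) + 9)*(-9) = (√1 + 9)*(-9) = (1 + 9)*(-9) = 10*(-9) = -90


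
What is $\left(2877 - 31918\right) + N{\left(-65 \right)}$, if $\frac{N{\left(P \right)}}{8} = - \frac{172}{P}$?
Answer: $- \frac{1886289}{65} \approx -29020.0$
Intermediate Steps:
$N{\left(P \right)} = - \frac{1376}{P}$ ($N{\left(P \right)} = 8 \left(- \frac{172}{P}\right) = - \frac{1376}{P}$)
$\left(2877 - 31918\right) + N{\left(-65 \right)} = \left(2877 - 31918\right) - \frac{1376}{-65} = -29041 - - \frac{1376}{65} = -29041 + \frac{1376}{65} = - \frac{1886289}{65}$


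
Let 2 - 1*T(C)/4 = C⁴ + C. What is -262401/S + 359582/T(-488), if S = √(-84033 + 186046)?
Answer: -179791/113425128492 - 262401*√102013/102013 ≈ -821.56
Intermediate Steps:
S = √102013 ≈ 319.39
T(C) = 8 - 4*C - 4*C⁴ (T(C) = 8 - 4*(C⁴ + C) = 8 - 4*(C + C⁴) = 8 + (-4*C - 4*C⁴) = 8 - 4*C - 4*C⁴)
-262401/S + 359582/T(-488) = -262401*√102013/102013 + 359582/(8 - 4*(-488) - 4*(-488)⁴) = -262401*√102013/102013 + 359582/(8 + 1952 - 4*56712564736) = -262401*√102013/102013 + 359582/(8 + 1952 - 226850258944) = -262401*√102013/102013 + 359582/(-226850256984) = -262401*√102013/102013 + 359582*(-1/226850256984) = -262401*√102013/102013 - 179791/113425128492 = -179791/113425128492 - 262401*√102013/102013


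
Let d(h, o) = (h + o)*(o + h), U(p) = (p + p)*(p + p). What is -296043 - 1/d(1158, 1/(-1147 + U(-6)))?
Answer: -399367788640568356/1349019529729 ≈ -2.9604e+5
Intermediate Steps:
U(p) = 4*p² (U(p) = (2*p)*(2*p) = 4*p²)
d(h, o) = (h + o)² (d(h, o) = (h + o)*(h + o) = (h + o)²)
-296043 - 1/d(1158, 1/(-1147 + U(-6))) = -296043 - 1/((1158 + 1/(-1147 + 4*(-6)²))²) = -296043 - 1/((1158 + 1/(-1147 + 4*36))²) = -296043 - 1/((1158 + 1/(-1147 + 144))²) = -296043 - 1/((1158 + 1/(-1003))²) = -296043 - 1/((1158 - 1/1003)²) = -296043 - 1/((1161473/1003)²) = -296043 - 1/1349019529729/1006009 = -296043 - 1*1006009/1349019529729 = -296043 - 1006009/1349019529729 = -399367788640568356/1349019529729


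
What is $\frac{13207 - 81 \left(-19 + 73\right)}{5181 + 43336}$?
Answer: $\frac{8833}{48517} \approx 0.18206$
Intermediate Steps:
$\frac{13207 - 81 \left(-19 + 73\right)}{5181 + 43336} = \frac{13207 - 4374}{48517} = \left(13207 - 4374\right) \frac{1}{48517} = 8833 \cdot \frac{1}{48517} = \frac{8833}{48517}$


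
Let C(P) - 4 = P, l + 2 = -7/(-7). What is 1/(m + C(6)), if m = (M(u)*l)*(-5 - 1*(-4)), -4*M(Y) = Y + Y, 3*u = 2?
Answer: 3/29 ≈ 0.10345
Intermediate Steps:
u = ⅔ (u = (⅓)*2 = ⅔ ≈ 0.66667)
M(Y) = -Y/2 (M(Y) = -(Y + Y)/4 = -Y/2)
l = -1 (l = -2 - 7/(-7) = -2 - 7*(-⅐) = -2 + 1 = -1)
C(P) = 4 + P
m = -⅓ (m = (-½*⅔*(-1))*(-5 - 1*(-4)) = (-⅓*(-1))*(-5 + 4) = (⅓)*(-1) = -⅓ ≈ -0.33333)
1/(m + C(6)) = 1/(-⅓ + (4 + 6)) = 1/(-⅓ + 10) = 1/(29/3) = 3/29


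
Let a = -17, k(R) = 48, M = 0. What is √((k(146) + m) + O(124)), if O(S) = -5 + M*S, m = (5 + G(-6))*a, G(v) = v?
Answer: 2*√15 ≈ 7.7460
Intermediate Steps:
m = 17 (m = (5 - 6)*(-17) = -1*(-17) = 17)
O(S) = -5 (O(S) = -5 + 0*S = -5 + 0 = -5)
√((k(146) + m) + O(124)) = √((48 + 17) - 5) = √(65 - 5) = √60 = 2*√15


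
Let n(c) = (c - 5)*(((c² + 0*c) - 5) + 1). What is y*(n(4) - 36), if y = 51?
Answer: -2448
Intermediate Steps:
n(c) = (-5 + c)*(-4 + c²) (n(c) = (-5 + c)*(((c² + 0) - 5) + 1) = (-5 + c)*((c² - 5) + 1) = (-5 + c)*((-5 + c²) + 1) = (-5 + c)*(-4 + c²))
y*(n(4) - 36) = 51*((20 + 4³ - 5*4² - 4*4) - 36) = 51*((20 + 64 - 5*16 - 16) - 36) = 51*((20 + 64 - 80 - 16) - 36) = 51*(-12 - 36) = 51*(-48) = -2448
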